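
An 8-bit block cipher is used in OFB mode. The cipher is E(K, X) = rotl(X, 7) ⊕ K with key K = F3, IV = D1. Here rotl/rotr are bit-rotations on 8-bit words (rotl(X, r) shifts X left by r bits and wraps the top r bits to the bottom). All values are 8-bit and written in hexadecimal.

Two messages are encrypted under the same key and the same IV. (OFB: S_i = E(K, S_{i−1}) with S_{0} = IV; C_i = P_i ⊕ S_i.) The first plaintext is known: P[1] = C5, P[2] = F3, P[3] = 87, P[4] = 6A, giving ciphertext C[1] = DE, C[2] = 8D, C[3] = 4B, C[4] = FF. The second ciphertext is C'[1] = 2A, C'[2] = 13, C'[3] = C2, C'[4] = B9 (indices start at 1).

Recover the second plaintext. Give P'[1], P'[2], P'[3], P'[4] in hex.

P'[1] = 31, P'[2] = 6D, P'[3] = 0E, P'[4] = 2C

In OFB with a reused IV, both messages share the same keystream S_i, so C_i ⊕ C'_i = P_i ⊕ P'_i and thus P'_i = P_i ⊕ C_i ⊕ C'_i.
P'[1]: C5 ⊕ DE ⊕ 2A = 31.
P'[2]: F3 ⊕ 8D ⊕ 13 = 6D.
P'[3]: 87 ⊕ 4B ⊕ C2 = 0E.
P'[4]: 6A ⊕ FF ⊕ B9 = 2C.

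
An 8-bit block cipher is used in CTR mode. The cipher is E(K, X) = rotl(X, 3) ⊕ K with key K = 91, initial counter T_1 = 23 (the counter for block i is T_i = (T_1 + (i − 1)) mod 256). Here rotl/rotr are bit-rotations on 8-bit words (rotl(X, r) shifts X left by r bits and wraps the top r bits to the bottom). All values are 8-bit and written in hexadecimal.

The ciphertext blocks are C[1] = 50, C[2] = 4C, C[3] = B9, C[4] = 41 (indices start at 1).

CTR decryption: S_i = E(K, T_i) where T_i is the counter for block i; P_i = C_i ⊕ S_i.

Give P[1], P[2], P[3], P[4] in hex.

P[1]: T = 23, S = E(K, T) = 88; 50 ⊕ 88 = D8.
P[2]: T = 24, S = E(K, T) = B0; 4C ⊕ B0 = FC.
P[3]: T = 25, S = E(K, T) = B8; B9 ⊕ B8 = 01.
P[4]: T = 26, S = E(K, T) = A0; 41 ⊕ A0 = E1.

P[1] = D8, P[2] = FC, P[3] = 01, P[4] = E1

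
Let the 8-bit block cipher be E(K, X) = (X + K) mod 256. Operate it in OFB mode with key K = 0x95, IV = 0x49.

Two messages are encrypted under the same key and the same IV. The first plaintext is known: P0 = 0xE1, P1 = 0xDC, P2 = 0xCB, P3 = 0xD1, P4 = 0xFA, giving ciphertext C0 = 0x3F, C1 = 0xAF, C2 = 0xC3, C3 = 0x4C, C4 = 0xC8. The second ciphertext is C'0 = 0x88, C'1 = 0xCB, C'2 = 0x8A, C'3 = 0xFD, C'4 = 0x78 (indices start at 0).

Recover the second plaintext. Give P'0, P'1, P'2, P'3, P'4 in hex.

P'0 = 0x56, P'1 = 0xB8, P'2 = 0x82, P'3 = 0x60, P'4 = 0x4A

In OFB with a reused IV, both messages share the same keystream S_i, so C_i ⊕ C'_i = P_i ⊕ P'_i and thus P'_i = P_i ⊕ C_i ⊕ C'_i.
P'0: 0xE1 ⊕ 0x3F ⊕ 0x88 = 0x56.
P'1: 0xDC ⊕ 0xAF ⊕ 0xCB = 0xB8.
P'2: 0xCB ⊕ 0xC3 ⊕ 0x8A = 0x82.
P'3: 0xD1 ⊕ 0x4C ⊕ 0xFD = 0x60.
P'4: 0xFA ⊕ 0xC8 ⊕ 0x78 = 0x4A.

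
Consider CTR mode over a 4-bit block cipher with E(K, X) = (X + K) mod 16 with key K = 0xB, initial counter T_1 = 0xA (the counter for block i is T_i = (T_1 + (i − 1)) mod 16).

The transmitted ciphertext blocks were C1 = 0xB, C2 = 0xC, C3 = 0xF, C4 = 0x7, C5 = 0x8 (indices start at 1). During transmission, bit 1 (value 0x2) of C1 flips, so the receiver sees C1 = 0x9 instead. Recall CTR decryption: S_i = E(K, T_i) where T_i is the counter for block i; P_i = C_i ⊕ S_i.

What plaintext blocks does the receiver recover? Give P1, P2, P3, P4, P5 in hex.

Only C1 changed, to 0x9. In CTR, a change in C_i flips the same bit in P_i only; the keystream is unaffected. Decrypting the received ciphertext:
P1: T = 0xA, S = E(K, T) = 0x5; 0x9 ⊕ 0x5 = 0xC.
P2: T = 0xB, S = E(K, T) = 0x6; 0xC ⊕ 0x6 = 0xA.
P3: T = 0xC, S = E(K, T) = 0x7; 0xF ⊕ 0x7 = 0x8.
P4: T = 0xD, S = E(K, T) = 0x8; 0x7 ⊕ 0x8 = 0xF.
P5: T = 0xE, S = E(K, T) = 0x9; 0x8 ⊕ 0x9 = 0x1.
Blocks that differ from the original plaintext: P1.

P1 = 0xC, P2 = 0xA, P3 = 0x8, P4 = 0xF, P5 = 0x1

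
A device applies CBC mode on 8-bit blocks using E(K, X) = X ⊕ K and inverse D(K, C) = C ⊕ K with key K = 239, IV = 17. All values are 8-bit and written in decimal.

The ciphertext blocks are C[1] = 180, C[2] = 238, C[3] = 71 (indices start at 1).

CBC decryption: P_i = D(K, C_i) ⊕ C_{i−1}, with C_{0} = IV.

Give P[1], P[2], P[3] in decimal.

P[1] = 74, P[2] = 181, P[3] = 70

P[1]: D(K, 180) = 91; 91 ⊕ 17 = 74.
P[2]: D(K, 238) = 1; 1 ⊕ 180 = 181.
P[3]: D(K, 71) = 168; 168 ⊕ 238 = 70.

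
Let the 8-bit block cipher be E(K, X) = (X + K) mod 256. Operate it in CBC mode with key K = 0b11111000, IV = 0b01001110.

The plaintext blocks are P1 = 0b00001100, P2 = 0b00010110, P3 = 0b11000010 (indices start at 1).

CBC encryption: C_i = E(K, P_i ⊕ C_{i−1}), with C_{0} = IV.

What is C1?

C1 = 0b00111010

C1: P1 ⊕ 0b01001110 = 0b01000010; E(K, 0b01000010) = 0b00111010.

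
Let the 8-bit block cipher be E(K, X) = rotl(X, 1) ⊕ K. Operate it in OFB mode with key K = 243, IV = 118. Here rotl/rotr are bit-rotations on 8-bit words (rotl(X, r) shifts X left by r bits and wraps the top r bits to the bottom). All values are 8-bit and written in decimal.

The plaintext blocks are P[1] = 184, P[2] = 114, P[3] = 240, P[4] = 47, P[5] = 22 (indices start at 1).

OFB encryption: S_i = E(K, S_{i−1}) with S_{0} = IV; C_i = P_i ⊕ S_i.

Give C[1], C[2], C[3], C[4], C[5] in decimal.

C[1] = 167, C[2] = 191, C[3] = 152, C[4] = 12, C[5] = 163

C[1]: S = E(K, 118) = 31; 184 ⊕ 31 = 167.
C[2]: S = E(K, 31) = 205; 114 ⊕ 205 = 191.
C[3]: S = E(K, 205) = 104; 240 ⊕ 104 = 152.
C[4]: S = E(K, 104) = 35; 47 ⊕ 35 = 12.
C[5]: S = E(K, 35) = 181; 22 ⊕ 181 = 163.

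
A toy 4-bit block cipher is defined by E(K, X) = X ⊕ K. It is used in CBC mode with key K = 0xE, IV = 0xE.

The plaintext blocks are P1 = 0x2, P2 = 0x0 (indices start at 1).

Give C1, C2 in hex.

C1 = 0x2, C2 = 0xC

CBC encryption: C_i = E(K, P_i ⊕ C_{i−1}), with C_{0} = IV.
C1: P1 ⊕ 0xE = 0xC; E(K, 0xC) = 0x2.
C2: P2 ⊕ 0x2 = 0x2; E(K, 0x2) = 0xC.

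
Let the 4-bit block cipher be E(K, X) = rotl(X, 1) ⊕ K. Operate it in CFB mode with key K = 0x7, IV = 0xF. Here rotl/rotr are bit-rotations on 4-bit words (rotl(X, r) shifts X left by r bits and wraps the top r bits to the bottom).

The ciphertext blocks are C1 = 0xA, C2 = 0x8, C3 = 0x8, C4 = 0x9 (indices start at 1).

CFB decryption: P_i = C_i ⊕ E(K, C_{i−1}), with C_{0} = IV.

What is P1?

P1 = 0x2

P1: E(K, 0xF) = 0x8; 0xA ⊕ 0x8 = 0x2.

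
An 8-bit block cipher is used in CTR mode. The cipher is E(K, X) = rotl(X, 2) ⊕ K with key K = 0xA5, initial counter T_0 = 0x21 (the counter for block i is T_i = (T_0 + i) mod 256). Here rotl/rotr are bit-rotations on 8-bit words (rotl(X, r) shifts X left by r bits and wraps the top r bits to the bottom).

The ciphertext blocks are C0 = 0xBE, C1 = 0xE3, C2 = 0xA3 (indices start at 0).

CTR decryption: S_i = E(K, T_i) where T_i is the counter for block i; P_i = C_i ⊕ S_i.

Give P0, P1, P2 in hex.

P0 = 0x9F, P1 = 0xCE, P2 = 0x8A

P0: T = 0x21, S = E(K, T) = 0x21; 0xBE ⊕ 0x21 = 0x9F.
P1: T = 0x22, S = E(K, T) = 0x2D; 0xE3 ⊕ 0x2D = 0xCE.
P2: T = 0x23, S = E(K, T) = 0x29; 0xA3 ⊕ 0x29 = 0x8A.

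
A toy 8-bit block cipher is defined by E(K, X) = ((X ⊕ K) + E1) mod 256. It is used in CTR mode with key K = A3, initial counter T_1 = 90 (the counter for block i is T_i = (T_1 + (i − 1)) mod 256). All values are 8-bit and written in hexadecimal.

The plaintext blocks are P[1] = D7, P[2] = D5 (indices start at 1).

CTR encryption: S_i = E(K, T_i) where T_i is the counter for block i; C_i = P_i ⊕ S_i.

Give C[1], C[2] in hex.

C[1]: T = 90, S = E(K, T) = 14; D7 ⊕ 14 = C3.
C[2]: T = 91, S = E(K, T) = 13; D5 ⊕ 13 = C6.

C[1] = C3, C[2] = C6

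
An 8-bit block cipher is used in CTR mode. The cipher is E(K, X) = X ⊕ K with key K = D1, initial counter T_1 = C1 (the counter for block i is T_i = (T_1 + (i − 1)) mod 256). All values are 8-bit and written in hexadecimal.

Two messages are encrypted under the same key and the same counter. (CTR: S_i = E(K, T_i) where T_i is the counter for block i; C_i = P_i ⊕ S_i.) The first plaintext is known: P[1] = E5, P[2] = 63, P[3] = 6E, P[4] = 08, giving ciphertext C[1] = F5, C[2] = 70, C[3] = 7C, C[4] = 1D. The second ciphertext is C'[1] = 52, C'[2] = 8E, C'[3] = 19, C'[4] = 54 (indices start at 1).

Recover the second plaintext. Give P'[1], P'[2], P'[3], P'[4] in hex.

In CTR with a reused counter, both messages share the same keystream S_i, so C_i ⊕ C'_i = P_i ⊕ P'_i and thus P'_i = P_i ⊕ C_i ⊕ C'_i.
P'[1]: E5 ⊕ F5 ⊕ 52 = 42.
P'[2]: 63 ⊕ 70 ⊕ 8E = 9D.
P'[3]: 6E ⊕ 7C ⊕ 19 = 0B.
P'[4]: 08 ⊕ 1D ⊕ 54 = 41.

P'[1] = 42, P'[2] = 9D, P'[3] = 0B, P'[4] = 41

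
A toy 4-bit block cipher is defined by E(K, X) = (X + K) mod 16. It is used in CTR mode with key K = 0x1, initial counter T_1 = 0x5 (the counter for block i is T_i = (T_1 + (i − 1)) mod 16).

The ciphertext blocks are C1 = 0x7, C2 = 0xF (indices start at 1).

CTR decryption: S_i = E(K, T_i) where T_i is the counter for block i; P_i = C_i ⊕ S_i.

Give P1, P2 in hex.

P1 = 0x1, P2 = 0x8

P1: T = 0x5, S = E(K, T) = 0x6; 0x7 ⊕ 0x6 = 0x1.
P2: T = 0x6, S = E(K, T) = 0x7; 0xF ⊕ 0x7 = 0x8.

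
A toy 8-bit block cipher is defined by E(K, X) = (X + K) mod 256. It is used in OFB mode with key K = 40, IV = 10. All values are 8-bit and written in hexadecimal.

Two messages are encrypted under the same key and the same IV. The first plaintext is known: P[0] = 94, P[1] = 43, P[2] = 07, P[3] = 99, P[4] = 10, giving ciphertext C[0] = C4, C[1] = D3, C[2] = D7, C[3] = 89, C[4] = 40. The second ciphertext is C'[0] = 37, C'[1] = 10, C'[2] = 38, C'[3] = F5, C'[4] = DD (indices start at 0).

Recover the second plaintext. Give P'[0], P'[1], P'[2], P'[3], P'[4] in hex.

In OFB with a reused IV, both messages share the same keystream S_i, so C_i ⊕ C'_i = P_i ⊕ P'_i and thus P'_i = P_i ⊕ C_i ⊕ C'_i.
P'[0]: 94 ⊕ C4 ⊕ 37 = 67.
P'[1]: 43 ⊕ D3 ⊕ 10 = 80.
P'[2]: 07 ⊕ D7 ⊕ 38 = E8.
P'[3]: 99 ⊕ 89 ⊕ F5 = E5.
P'[4]: 10 ⊕ 40 ⊕ DD = 8D.

P'[0] = 67, P'[1] = 80, P'[2] = E8, P'[3] = E5, P'[4] = 8D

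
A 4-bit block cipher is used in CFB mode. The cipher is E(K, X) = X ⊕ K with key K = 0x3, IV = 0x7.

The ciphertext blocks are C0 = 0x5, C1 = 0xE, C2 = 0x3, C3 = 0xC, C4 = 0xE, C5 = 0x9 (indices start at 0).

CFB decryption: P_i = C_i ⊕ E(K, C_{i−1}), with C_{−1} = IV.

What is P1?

P1 = 0x8

P1: E(K, 0x5) = 0x6; 0xE ⊕ 0x6 = 0x8.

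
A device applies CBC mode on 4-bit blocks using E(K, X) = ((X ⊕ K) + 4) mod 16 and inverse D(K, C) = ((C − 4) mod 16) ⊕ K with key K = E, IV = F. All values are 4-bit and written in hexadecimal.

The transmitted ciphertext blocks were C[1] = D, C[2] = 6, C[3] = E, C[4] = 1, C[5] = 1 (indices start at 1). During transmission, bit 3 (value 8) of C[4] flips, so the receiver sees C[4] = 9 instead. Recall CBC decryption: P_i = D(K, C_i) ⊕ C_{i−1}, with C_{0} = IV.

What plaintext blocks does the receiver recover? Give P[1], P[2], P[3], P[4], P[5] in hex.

Only C[4] changed, to 9. In CBC, a change in C_i garbles P_i and flips the same bit in P_{i+1}. Decrypting the received ciphertext:
P[1]: D(K, D) = 7; 7 ⊕ F = 8.
P[2]: D(K, 6) = C; C ⊕ D = 1.
P[3]: D(K, E) = 4; 4 ⊕ 6 = 2.
P[4]: D(K, 9) = B; B ⊕ E = 5.
P[5]: D(K, 1) = 3; 3 ⊕ 9 = A.
Blocks that differ from the original plaintext: P[4], P[5].

P[1] = 8, P[2] = 1, P[3] = 2, P[4] = 5, P[5] = A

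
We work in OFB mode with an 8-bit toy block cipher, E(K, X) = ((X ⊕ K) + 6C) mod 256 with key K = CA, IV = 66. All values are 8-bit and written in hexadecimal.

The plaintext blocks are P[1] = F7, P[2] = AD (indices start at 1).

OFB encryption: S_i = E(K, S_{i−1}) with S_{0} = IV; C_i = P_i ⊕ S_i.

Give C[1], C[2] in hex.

C[1]: S = E(K, 66) = 18; F7 ⊕ 18 = EF.
C[2]: S = E(K, 18) = 3E; AD ⊕ 3E = 93.

C[1] = EF, C[2] = 93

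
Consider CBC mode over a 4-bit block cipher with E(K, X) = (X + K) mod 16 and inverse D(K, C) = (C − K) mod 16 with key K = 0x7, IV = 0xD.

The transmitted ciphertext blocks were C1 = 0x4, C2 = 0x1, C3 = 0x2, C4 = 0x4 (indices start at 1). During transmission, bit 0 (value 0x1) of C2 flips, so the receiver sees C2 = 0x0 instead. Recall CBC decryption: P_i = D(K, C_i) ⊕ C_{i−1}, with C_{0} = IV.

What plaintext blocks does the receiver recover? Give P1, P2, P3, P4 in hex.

Only C2 changed, to 0x0. In CBC, a change in C_i garbles P_i and flips the same bit in P_{i+1}. Decrypting the received ciphertext:
P1: D(K, 0x4) = 0xD; 0xD ⊕ 0xD = 0x0.
P2: D(K, 0x0) = 0x9; 0x9 ⊕ 0x4 = 0xD.
P3: D(K, 0x2) = 0xB; 0xB ⊕ 0x0 = 0xB.
P4: D(K, 0x4) = 0xD; 0xD ⊕ 0x2 = 0xF.
Blocks that differ from the original plaintext: P2, P3.

P1 = 0x0, P2 = 0xD, P3 = 0xB, P4 = 0xF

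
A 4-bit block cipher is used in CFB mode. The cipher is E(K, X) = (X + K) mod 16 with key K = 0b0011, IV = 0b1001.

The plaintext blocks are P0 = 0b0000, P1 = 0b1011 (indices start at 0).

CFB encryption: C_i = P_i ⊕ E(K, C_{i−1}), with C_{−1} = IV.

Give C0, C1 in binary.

C0: E(K, 0b1001) = 0b1100; 0b0000 ⊕ 0b1100 = 0b1100.
C1: E(K, 0b1100) = 0b1111; 0b1011 ⊕ 0b1111 = 0b0100.

C0 = 0b1100, C1 = 0b0100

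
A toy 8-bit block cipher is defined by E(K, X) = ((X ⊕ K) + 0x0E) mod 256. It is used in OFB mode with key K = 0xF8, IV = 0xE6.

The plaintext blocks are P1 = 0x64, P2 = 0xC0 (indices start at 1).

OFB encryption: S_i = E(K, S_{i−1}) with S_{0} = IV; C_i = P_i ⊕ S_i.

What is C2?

C2 = 0x22

C1: S = E(K, 0xE6) = 0x2C; 0x64 ⊕ 0x2C = 0x48.
C2: S = E(K, 0x2C) = 0xE2; 0xC0 ⊕ 0xE2 = 0x22.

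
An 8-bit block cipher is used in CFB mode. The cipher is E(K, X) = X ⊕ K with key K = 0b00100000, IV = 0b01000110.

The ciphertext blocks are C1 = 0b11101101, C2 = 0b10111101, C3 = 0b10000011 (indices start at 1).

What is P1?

P1 = 0b10001011

CFB decryption: P_i = C_i ⊕ E(K, C_{i−1}), with C_{0} = IV.
P1: E(K, 0b01000110) = 0b01100110; 0b11101101 ⊕ 0b01100110 = 0b10001011.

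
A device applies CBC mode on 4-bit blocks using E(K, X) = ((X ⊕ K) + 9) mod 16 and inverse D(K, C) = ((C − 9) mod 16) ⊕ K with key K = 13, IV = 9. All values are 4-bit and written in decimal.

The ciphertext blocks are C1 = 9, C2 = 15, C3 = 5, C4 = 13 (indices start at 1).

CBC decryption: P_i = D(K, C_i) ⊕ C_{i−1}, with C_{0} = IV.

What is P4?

P4: D(K, 13) = 9; 9 ⊕ 5 = 12.

P4 = 12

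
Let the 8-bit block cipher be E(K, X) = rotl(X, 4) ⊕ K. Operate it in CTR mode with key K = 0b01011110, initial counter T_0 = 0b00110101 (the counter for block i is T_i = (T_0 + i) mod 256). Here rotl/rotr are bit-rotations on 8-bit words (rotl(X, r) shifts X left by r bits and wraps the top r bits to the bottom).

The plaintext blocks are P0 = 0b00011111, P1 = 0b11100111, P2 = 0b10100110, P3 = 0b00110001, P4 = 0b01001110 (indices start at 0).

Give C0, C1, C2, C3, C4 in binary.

CTR encryption: S_i = E(K, T_i) where T_i is the counter for block i; C_i = P_i ⊕ S_i.
C0: T = 0b00110101, S = E(K, T) = 0b00001101; 0b00011111 ⊕ 0b00001101 = 0b00010010.
C1: T = 0b00110110, S = E(K, T) = 0b00111101; 0b11100111 ⊕ 0b00111101 = 0b11011010.
C2: T = 0b00110111, S = E(K, T) = 0b00101101; 0b10100110 ⊕ 0b00101101 = 0b10001011.
C3: T = 0b00111000, S = E(K, T) = 0b11011101; 0b00110001 ⊕ 0b11011101 = 0b11101100.
C4: T = 0b00111001, S = E(K, T) = 0b11001101; 0b01001110 ⊕ 0b11001101 = 0b10000011.

C0 = 0b00010010, C1 = 0b11011010, C2 = 0b10001011, C3 = 0b11101100, C4 = 0b10000011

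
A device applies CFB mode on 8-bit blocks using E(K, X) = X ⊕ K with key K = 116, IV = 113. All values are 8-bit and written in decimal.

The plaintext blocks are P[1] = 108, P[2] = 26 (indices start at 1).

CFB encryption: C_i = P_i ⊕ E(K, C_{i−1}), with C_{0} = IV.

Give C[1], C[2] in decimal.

C[1]: E(K, 113) = 5; 108 ⊕ 5 = 105.
C[2]: E(K, 105) = 29; 26 ⊕ 29 = 7.

C[1] = 105, C[2] = 7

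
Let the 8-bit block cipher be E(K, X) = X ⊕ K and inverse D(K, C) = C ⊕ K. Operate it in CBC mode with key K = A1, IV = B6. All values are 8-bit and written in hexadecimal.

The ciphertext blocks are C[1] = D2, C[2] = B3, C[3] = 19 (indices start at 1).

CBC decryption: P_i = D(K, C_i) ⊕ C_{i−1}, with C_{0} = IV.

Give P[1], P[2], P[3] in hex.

P[1]: D(K, D2) = 73; 73 ⊕ B6 = C5.
P[2]: D(K, B3) = 12; 12 ⊕ D2 = C0.
P[3]: D(K, 19) = B8; B8 ⊕ B3 = 0B.

P[1] = C5, P[2] = C0, P[3] = 0B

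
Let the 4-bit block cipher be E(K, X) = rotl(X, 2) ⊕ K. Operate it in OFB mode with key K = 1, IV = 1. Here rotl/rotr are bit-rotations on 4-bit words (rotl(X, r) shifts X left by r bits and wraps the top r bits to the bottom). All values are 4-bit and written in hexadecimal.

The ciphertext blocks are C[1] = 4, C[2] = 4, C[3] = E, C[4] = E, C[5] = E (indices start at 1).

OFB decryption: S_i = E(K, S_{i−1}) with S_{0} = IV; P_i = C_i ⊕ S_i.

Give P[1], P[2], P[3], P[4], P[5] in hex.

P[1]: S = E(K, 1) = 5; 4 ⊕ 5 = 1.
P[2]: S = E(K, 5) = 4; 4 ⊕ 4 = 0.
P[3]: S = E(K, 4) = 0; E ⊕ 0 = E.
P[4]: S = E(K, 0) = 1; E ⊕ 1 = F.
P[5]: S = E(K, 1) = 5; E ⊕ 5 = B.

P[1] = 1, P[2] = 0, P[3] = E, P[4] = F, P[5] = B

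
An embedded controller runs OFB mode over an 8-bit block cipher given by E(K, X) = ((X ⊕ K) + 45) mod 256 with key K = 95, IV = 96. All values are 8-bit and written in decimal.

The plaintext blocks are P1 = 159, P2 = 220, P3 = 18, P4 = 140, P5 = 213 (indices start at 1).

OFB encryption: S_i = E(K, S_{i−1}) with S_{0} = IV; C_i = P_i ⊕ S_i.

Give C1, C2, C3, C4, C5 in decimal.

C1 = 243, C2 = 188, C3 = 126, C4 = 236, C5 = 185

C1: S = E(K, 96) = 108; 159 ⊕ 108 = 243.
C2: S = E(K, 108) = 96; 220 ⊕ 96 = 188.
C3: S = E(K, 96) = 108; 18 ⊕ 108 = 126.
C4: S = E(K, 108) = 96; 140 ⊕ 96 = 236.
C5: S = E(K, 96) = 108; 213 ⊕ 108 = 185.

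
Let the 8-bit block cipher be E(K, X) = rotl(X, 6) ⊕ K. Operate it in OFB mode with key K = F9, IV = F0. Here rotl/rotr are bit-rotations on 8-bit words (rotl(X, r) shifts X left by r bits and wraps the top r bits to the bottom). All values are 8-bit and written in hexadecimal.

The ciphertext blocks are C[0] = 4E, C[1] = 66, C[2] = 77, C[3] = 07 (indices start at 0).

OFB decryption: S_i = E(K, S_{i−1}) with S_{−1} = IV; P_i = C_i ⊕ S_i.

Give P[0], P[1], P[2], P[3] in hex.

P[0] = 8B, P[1] = EE, P[2] = AC, P[3] = 08

P[0]: S = E(K, F0) = C5; 4E ⊕ C5 = 8B.
P[1]: S = E(K, C5) = 88; 66 ⊕ 88 = EE.
P[2]: S = E(K, 88) = DB; 77 ⊕ DB = AC.
P[3]: S = E(K, DB) = 0F; 07 ⊕ 0F = 08.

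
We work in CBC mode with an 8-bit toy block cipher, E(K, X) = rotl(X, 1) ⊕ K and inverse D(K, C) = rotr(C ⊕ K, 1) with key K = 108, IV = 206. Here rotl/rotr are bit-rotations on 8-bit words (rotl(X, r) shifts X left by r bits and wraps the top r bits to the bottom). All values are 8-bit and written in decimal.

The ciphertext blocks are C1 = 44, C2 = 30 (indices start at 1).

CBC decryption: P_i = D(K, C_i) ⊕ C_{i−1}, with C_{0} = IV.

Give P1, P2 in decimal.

P1 = 238, P2 = 21

P1: D(K, 44) = 32; 32 ⊕ 206 = 238.
P2: D(K, 30) = 57; 57 ⊕ 44 = 21.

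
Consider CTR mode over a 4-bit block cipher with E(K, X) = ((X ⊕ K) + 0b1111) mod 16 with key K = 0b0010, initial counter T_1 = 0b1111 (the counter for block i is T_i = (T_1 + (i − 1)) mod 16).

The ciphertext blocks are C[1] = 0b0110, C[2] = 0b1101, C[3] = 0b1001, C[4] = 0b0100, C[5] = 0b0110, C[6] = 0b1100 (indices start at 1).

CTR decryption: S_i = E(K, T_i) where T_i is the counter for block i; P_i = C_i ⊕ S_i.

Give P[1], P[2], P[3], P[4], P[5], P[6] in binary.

P[1]: T = 0b1111, S = E(K, T) = 0b1100; 0b0110 ⊕ 0b1100 = 0b1010.
P[2]: T = 0b0000, S = E(K, T) = 0b0001; 0b1101 ⊕ 0b0001 = 0b1100.
P[3]: T = 0b0001, S = E(K, T) = 0b0010; 0b1001 ⊕ 0b0010 = 0b1011.
P[4]: T = 0b0010, S = E(K, T) = 0b1111; 0b0100 ⊕ 0b1111 = 0b1011.
P[5]: T = 0b0011, S = E(K, T) = 0b0000; 0b0110 ⊕ 0b0000 = 0b0110.
P[6]: T = 0b0100, S = E(K, T) = 0b0101; 0b1100 ⊕ 0b0101 = 0b1001.

P[1] = 0b1010, P[2] = 0b1100, P[3] = 0b1011, P[4] = 0b1011, P[5] = 0b0110, P[6] = 0b1001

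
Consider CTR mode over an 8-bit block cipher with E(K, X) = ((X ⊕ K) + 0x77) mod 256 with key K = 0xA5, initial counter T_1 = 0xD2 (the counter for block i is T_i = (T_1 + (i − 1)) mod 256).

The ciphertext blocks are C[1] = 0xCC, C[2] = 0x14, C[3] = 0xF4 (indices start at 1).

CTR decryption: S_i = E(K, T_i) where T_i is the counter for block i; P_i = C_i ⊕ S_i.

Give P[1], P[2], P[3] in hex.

P[1]: T = 0xD2, S = E(K, T) = 0xEE; 0xCC ⊕ 0xEE = 0x22.
P[2]: T = 0xD3, S = E(K, T) = 0xED; 0x14 ⊕ 0xED = 0xF9.
P[3]: T = 0xD4, S = E(K, T) = 0xE8; 0xF4 ⊕ 0xE8 = 0x1C.

P[1] = 0x22, P[2] = 0xF9, P[3] = 0x1C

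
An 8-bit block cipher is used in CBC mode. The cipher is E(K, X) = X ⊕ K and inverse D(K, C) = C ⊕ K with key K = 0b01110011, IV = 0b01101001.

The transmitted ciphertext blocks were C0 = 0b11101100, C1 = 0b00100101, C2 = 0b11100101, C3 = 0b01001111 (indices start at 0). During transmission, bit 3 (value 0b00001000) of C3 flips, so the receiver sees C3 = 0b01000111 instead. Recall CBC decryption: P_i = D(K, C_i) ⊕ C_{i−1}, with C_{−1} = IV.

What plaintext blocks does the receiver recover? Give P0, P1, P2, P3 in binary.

Only C3 changed, to 0b01000111. In CBC, a change in C_i garbles P_i and flips the same bit in P_{i+1}. Decrypting the received ciphertext:
P0: D(K, 0b11101100) = 0b10011111; 0b10011111 ⊕ 0b01101001 = 0b11110110.
P1: D(K, 0b00100101) = 0b01010110; 0b01010110 ⊕ 0b11101100 = 0b10111010.
P2: D(K, 0b11100101) = 0b10010110; 0b10010110 ⊕ 0b00100101 = 0b10110011.
P3: D(K, 0b01000111) = 0b00110100; 0b00110100 ⊕ 0b11100101 = 0b11010001.
Blocks that differ from the original plaintext: P3.

P0 = 0b11110110, P1 = 0b10111010, P2 = 0b10110011, P3 = 0b11010001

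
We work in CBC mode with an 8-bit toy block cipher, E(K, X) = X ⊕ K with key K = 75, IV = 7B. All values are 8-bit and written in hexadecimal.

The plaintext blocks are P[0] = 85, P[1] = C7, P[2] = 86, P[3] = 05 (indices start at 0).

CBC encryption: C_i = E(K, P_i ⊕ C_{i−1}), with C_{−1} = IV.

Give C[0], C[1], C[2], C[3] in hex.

C[0]: P[0] ⊕ 7B = FE; E(K, FE) = 8B.
C[1]: P[1] ⊕ 8B = 4C; E(K, 4C) = 39.
C[2]: P[2] ⊕ 39 = BF; E(K, BF) = CA.
C[3]: P[3] ⊕ CA = CF; E(K, CF) = BA.

C[0] = 8B, C[1] = 39, C[2] = CA, C[3] = BA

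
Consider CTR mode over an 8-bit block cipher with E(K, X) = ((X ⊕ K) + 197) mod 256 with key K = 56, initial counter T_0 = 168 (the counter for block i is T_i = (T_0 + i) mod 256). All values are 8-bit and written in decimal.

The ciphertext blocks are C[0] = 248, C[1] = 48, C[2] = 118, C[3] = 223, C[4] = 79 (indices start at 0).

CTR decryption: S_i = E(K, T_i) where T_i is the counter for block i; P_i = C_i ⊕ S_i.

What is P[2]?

P[2] = 33

P[2]: T = 170, S = E(K, T) = 87; 118 ⊕ 87 = 33.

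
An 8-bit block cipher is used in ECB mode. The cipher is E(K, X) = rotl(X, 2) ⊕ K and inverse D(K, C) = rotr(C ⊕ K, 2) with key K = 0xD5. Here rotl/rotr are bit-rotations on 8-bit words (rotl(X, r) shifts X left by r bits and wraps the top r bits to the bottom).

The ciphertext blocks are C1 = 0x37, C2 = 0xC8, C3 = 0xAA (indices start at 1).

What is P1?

P1 = 0xB8

ECB decryption: P_i = D(K, C_i).
P1: D(K, 0x37) = 0xB8.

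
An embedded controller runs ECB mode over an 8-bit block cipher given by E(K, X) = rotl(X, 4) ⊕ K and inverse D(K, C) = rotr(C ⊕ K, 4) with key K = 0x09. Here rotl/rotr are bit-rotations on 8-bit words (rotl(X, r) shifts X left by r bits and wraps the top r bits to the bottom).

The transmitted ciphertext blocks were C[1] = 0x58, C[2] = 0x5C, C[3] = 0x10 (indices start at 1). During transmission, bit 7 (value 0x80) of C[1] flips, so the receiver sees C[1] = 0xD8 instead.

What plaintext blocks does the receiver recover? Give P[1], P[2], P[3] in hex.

ECB decryption: P_i = D(K, C_i).
Only C[1] changed, to 0xD8. In ECB, a change in C_i affects only P_i. Decrypting the received ciphertext:
P[1]: D(K, 0xD8) = 0x1D.
P[2]: D(K, 0x5C) = 0x55.
P[3]: D(K, 0x10) = 0x91.
Blocks that differ from the original plaintext: P[1].

P[1] = 0x1D, P[2] = 0x55, P[3] = 0x91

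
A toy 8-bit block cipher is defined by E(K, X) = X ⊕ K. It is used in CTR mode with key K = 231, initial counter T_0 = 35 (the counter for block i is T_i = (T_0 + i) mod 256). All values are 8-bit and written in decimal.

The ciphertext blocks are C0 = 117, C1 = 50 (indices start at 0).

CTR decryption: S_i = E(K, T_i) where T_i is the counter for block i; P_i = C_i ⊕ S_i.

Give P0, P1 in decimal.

P0: T = 35, S = E(K, T) = 196; 117 ⊕ 196 = 177.
P1: T = 36, S = E(K, T) = 195; 50 ⊕ 195 = 241.

P0 = 177, P1 = 241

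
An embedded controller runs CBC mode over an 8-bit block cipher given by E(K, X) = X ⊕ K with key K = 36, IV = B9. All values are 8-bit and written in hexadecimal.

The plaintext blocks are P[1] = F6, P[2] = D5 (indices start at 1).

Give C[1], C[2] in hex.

C[1] = 79, C[2] = 9A

CBC encryption: C_i = E(K, P_i ⊕ C_{i−1}), with C_{0} = IV.
C[1]: P[1] ⊕ B9 = 4F; E(K, 4F) = 79.
C[2]: P[2] ⊕ 79 = AC; E(K, AC) = 9A.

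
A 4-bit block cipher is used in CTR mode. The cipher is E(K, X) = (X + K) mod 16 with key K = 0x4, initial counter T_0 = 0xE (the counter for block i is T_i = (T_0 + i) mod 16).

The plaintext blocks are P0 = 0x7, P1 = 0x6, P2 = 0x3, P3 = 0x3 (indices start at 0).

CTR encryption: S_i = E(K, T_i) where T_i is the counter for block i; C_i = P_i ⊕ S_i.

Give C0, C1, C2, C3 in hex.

C0 = 0x5, C1 = 0x5, C2 = 0x7, C3 = 0x6

C0: T = 0xE, S = E(K, T) = 0x2; 0x7 ⊕ 0x2 = 0x5.
C1: T = 0xF, S = E(K, T) = 0x3; 0x6 ⊕ 0x3 = 0x5.
C2: T = 0x0, S = E(K, T) = 0x4; 0x3 ⊕ 0x4 = 0x7.
C3: T = 0x1, S = E(K, T) = 0x5; 0x3 ⊕ 0x5 = 0x6.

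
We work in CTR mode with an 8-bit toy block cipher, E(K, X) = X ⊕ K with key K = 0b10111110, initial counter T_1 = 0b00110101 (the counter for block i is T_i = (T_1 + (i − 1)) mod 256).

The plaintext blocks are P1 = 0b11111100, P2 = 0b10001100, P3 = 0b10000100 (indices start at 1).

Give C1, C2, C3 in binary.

CTR encryption: S_i = E(K, T_i) where T_i is the counter for block i; C_i = P_i ⊕ S_i.
C1: T = 0b00110101, S = E(K, T) = 0b10001011; 0b11111100 ⊕ 0b10001011 = 0b01110111.
C2: T = 0b00110110, S = E(K, T) = 0b10001000; 0b10001100 ⊕ 0b10001000 = 0b00000100.
C3: T = 0b00110111, S = E(K, T) = 0b10001001; 0b10000100 ⊕ 0b10001001 = 0b00001101.

C1 = 0b01110111, C2 = 0b00000100, C3 = 0b00001101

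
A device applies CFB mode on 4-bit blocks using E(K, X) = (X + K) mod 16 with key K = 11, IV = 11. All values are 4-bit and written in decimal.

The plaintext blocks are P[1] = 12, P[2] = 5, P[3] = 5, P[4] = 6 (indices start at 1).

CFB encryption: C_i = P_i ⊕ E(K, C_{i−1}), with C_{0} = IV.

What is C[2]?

C[2] = 0

C[1]: E(K, 11) = 6; 12 ⊕ 6 = 10.
C[2]: E(K, 10) = 5; 5 ⊕ 5 = 0.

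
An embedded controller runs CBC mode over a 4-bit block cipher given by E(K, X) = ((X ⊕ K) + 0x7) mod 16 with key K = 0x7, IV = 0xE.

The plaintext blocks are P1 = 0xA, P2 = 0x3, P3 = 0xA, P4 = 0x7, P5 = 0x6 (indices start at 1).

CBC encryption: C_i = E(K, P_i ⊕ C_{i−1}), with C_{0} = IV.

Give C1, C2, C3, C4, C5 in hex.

C1 = 0xA, C2 = 0x5, C3 = 0xF, C4 = 0x6, C5 = 0xE

C1: P1 ⊕ 0xE = 0x4; E(K, 0x4) = 0xA.
C2: P2 ⊕ 0xA = 0x9; E(K, 0x9) = 0x5.
C3: P3 ⊕ 0x5 = 0xF; E(K, 0xF) = 0xF.
C4: P4 ⊕ 0xF = 0x8; E(K, 0x8) = 0x6.
C5: P5 ⊕ 0x6 = 0x0; E(K, 0x0) = 0xE.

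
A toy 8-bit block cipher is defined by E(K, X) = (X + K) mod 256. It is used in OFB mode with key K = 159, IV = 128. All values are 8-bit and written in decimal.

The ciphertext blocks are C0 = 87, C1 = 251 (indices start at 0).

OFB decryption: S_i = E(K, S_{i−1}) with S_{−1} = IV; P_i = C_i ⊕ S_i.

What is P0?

P0 = 72

P0: S = E(K, 128) = 31; 87 ⊕ 31 = 72.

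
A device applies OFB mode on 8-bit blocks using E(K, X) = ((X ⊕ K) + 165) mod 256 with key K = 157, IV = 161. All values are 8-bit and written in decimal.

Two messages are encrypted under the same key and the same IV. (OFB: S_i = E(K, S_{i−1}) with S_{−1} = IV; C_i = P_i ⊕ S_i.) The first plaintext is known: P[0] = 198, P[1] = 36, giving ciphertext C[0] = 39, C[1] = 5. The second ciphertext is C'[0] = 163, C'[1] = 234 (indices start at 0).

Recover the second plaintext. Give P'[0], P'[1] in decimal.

In OFB with a reused IV, both messages share the same keystream S_i, so C_i ⊕ C'_i = P_i ⊕ P'_i and thus P'_i = P_i ⊕ C_i ⊕ C'_i.
P'[0]: 198 ⊕ 39 ⊕ 163 = 66.
P'[1]: 36 ⊕ 5 ⊕ 234 = 203.

P'[0] = 66, P'[1] = 203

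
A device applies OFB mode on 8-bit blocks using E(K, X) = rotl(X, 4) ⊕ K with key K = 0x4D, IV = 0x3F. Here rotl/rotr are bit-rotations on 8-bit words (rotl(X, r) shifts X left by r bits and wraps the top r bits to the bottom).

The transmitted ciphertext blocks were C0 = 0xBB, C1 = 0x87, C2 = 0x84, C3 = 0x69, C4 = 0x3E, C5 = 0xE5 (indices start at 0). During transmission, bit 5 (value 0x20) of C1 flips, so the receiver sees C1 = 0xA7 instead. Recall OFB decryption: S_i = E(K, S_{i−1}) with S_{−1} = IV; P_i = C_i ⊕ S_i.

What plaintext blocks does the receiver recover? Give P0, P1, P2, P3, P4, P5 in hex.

P0 = 0x05, P1 = 0x01, P2 = 0xA3, P3 = 0x56, P4 = 0x80, P5 = 0x43

Only C1 changed, to 0xA7. In OFB, a change in C_i flips the same bit in P_i only; the keystream is unaffected. Decrypting the received ciphertext:
P0: S = E(K, 0x3F) = 0xBE; 0xBB ⊕ 0xBE = 0x05.
P1: S = E(K, 0xBE) = 0xA6; 0xA7 ⊕ 0xA6 = 0x01.
P2: S = E(K, 0xA6) = 0x27; 0x84 ⊕ 0x27 = 0xA3.
P3: S = E(K, 0x27) = 0x3F; 0x69 ⊕ 0x3F = 0x56.
P4: S = E(K, 0x3F) = 0xBE; 0x3E ⊕ 0xBE = 0x80.
P5: S = E(K, 0xBE) = 0xA6; 0xE5 ⊕ 0xA6 = 0x43.
Blocks that differ from the original plaintext: P1.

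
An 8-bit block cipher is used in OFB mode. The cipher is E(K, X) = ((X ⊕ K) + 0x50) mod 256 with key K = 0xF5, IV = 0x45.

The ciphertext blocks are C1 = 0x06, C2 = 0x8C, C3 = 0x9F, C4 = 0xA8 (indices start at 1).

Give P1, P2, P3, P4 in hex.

OFB decryption: S_i = E(K, S_{i−1}) with S_{0} = IV; P_i = C_i ⊕ S_i.
P1: S = E(K, 0x45) = 0x00; 0x06 ⊕ 0x00 = 0x06.
P2: S = E(K, 0x00) = 0x45; 0x8C ⊕ 0x45 = 0xC9.
P3: S = E(K, 0x45) = 0x00; 0x9F ⊕ 0x00 = 0x9F.
P4: S = E(K, 0x00) = 0x45; 0xA8 ⊕ 0x45 = 0xED.

P1 = 0x06, P2 = 0xC9, P3 = 0x9F, P4 = 0xED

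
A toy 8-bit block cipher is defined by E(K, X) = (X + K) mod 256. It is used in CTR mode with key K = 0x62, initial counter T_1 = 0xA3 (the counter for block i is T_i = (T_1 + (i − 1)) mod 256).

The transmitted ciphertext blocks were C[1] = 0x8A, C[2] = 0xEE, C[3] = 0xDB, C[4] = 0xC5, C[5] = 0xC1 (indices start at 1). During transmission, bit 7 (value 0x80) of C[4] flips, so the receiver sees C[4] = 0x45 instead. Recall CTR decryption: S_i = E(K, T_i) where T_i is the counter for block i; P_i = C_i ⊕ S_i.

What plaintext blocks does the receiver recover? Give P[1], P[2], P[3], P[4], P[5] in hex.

P[1] = 0x8F, P[2] = 0xE8, P[3] = 0xDC, P[4] = 0x4D, P[5] = 0xC8

Only C[4] changed, to 0x45. In CTR, a change in C_i flips the same bit in P_i only; the keystream is unaffected. Decrypting the received ciphertext:
P[1]: T = 0xA3, S = E(K, T) = 0x05; 0x8A ⊕ 0x05 = 0x8F.
P[2]: T = 0xA4, S = E(K, T) = 0x06; 0xEE ⊕ 0x06 = 0xE8.
P[3]: T = 0xA5, S = E(K, T) = 0x07; 0xDB ⊕ 0x07 = 0xDC.
P[4]: T = 0xA6, S = E(K, T) = 0x08; 0x45 ⊕ 0x08 = 0x4D.
P[5]: T = 0xA7, S = E(K, T) = 0x09; 0xC1 ⊕ 0x09 = 0xC8.
Blocks that differ from the original plaintext: P[4].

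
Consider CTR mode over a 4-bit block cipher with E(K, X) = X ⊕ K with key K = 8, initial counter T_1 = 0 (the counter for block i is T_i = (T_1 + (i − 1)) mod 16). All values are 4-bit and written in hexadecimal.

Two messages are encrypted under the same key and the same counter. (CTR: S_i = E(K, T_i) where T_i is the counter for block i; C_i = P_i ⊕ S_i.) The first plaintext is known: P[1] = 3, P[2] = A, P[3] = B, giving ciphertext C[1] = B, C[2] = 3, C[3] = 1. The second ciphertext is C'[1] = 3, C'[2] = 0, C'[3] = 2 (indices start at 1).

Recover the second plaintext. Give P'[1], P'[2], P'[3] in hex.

In CTR with a reused counter, both messages share the same keystream S_i, so C_i ⊕ C'_i = P_i ⊕ P'_i and thus P'_i = P_i ⊕ C_i ⊕ C'_i.
P'[1]: 3 ⊕ B ⊕ 3 = B.
P'[2]: A ⊕ 3 ⊕ 0 = 9.
P'[3]: B ⊕ 1 ⊕ 2 = 8.

P'[1] = B, P'[2] = 9, P'[3] = 8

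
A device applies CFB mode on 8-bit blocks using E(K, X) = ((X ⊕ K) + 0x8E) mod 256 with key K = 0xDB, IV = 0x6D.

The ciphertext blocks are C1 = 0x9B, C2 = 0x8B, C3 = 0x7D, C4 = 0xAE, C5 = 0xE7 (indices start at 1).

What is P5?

P5 = 0xE4

CFB decryption: P_i = C_i ⊕ E(K, C_{i−1}), with C_{0} = IV.
P5: E(K, 0xAE) = 0x03; 0xE7 ⊕ 0x03 = 0xE4.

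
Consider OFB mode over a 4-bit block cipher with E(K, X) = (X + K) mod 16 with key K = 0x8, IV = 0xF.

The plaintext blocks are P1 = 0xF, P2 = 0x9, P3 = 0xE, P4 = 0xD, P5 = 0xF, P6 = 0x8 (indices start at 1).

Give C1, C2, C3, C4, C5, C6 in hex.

OFB encryption: S_i = E(K, S_{i−1}) with S_{0} = IV; C_i = P_i ⊕ S_i.
C1: S = E(K, 0xF) = 0x7; 0xF ⊕ 0x7 = 0x8.
C2: S = E(K, 0x7) = 0xF; 0x9 ⊕ 0xF = 0x6.
C3: S = E(K, 0xF) = 0x7; 0xE ⊕ 0x7 = 0x9.
C4: S = E(K, 0x7) = 0xF; 0xD ⊕ 0xF = 0x2.
C5: S = E(K, 0xF) = 0x7; 0xF ⊕ 0x7 = 0x8.
C6: S = E(K, 0x7) = 0xF; 0x8 ⊕ 0xF = 0x7.

C1 = 0x8, C2 = 0x6, C3 = 0x9, C4 = 0x2, C5 = 0x8, C6 = 0x7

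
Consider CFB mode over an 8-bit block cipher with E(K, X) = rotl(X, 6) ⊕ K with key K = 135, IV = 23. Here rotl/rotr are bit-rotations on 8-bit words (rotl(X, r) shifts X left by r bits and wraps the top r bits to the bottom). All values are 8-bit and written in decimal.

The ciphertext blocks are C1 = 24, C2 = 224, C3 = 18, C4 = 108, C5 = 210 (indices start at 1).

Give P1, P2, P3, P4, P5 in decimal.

CFB decryption: P_i = C_i ⊕ E(K, C_{i−1}), with C_{0} = IV.
P1: E(K, 23) = 66; 24 ⊕ 66 = 90.
P2: E(K, 24) = 129; 224 ⊕ 129 = 97.
P3: E(K, 224) = 191; 18 ⊕ 191 = 173.
P4: E(K, 18) = 3; 108 ⊕ 3 = 111.
P5: E(K, 108) = 156; 210 ⊕ 156 = 78.

P1 = 90, P2 = 97, P3 = 173, P4 = 111, P5 = 78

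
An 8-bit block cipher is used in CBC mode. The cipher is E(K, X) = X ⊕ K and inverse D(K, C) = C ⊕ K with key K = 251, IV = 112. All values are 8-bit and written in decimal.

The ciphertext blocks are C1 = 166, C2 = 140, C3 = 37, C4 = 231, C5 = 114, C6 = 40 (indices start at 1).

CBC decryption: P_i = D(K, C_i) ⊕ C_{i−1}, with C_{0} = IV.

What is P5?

P5: D(K, 114) = 137; 137 ⊕ 231 = 110.

P5 = 110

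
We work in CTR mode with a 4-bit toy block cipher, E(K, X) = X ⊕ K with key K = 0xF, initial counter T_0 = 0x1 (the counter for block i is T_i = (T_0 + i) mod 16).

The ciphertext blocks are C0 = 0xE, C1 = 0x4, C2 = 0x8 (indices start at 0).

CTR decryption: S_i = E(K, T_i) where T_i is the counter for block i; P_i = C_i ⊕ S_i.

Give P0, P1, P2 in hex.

P0 = 0x0, P1 = 0x9, P2 = 0x4

P0: T = 0x1, S = E(K, T) = 0xE; 0xE ⊕ 0xE = 0x0.
P1: T = 0x2, S = E(K, T) = 0xD; 0x4 ⊕ 0xD = 0x9.
P2: T = 0x3, S = E(K, T) = 0xC; 0x8 ⊕ 0xC = 0x4.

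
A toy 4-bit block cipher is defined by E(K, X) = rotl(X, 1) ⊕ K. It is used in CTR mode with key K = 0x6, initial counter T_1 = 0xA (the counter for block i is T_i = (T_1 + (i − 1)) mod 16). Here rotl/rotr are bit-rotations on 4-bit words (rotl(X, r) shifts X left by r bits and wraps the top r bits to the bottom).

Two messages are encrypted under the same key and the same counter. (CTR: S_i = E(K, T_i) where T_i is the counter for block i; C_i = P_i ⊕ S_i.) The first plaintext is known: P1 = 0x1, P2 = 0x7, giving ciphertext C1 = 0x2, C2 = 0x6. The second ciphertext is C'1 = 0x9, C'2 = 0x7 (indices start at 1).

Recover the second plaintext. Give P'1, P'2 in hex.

P'1 = 0xA, P'2 = 0x6

In CTR with a reused counter, both messages share the same keystream S_i, so C_i ⊕ C'_i = P_i ⊕ P'_i and thus P'_i = P_i ⊕ C_i ⊕ C'_i.
P'1: 0x1 ⊕ 0x2 ⊕ 0x9 = 0xA.
P'2: 0x7 ⊕ 0x6 ⊕ 0x7 = 0x6.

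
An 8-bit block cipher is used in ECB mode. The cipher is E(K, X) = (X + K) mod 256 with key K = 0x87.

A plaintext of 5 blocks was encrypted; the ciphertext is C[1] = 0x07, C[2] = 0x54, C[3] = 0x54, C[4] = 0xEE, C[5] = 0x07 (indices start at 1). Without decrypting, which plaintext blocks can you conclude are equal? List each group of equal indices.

P[1] = P[5]; P[2] = P[3]

ECB encrypts each block independently with the same key, so equal ciphertext blocks imply equal plaintext blocks.
C[1] = C[5] = 0x07, so P[1] = P[5].
C[2] = C[3] = 0x54, so P[2] = P[3].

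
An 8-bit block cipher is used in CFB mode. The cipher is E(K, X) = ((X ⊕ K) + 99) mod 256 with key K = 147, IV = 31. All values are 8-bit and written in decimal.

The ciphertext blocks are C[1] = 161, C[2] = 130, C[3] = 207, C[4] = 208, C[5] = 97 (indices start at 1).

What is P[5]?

P[5] = 199

CFB decryption: P_i = C_i ⊕ E(K, C_{i−1}), with C_{0} = IV.
P[5]: E(K, 208) = 166; 97 ⊕ 166 = 199.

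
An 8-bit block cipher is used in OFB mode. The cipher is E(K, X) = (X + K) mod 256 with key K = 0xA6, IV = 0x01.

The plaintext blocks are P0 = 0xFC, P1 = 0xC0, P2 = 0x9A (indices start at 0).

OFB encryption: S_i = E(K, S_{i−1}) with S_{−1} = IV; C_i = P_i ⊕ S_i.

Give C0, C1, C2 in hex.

C0: S = E(K, 0x01) = 0xA7; 0xFC ⊕ 0xA7 = 0x5B.
C1: S = E(K, 0xA7) = 0x4D; 0xC0 ⊕ 0x4D = 0x8D.
C2: S = E(K, 0x4D) = 0xF3; 0x9A ⊕ 0xF3 = 0x69.

C0 = 0x5B, C1 = 0x8D, C2 = 0x69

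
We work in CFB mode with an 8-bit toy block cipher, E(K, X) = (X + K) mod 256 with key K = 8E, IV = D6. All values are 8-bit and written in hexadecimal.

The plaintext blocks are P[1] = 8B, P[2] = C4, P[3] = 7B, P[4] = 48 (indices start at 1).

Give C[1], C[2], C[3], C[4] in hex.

CFB encryption: C_i = P_i ⊕ E(K, C_{i−1}), with C_{0} = IV.
C[1]: E(K, D6) = 64; 8B ⊕ 64 = EF.
C[2]: E(K, EF) = 7D; C4 ⊕ 7D = B9.
C[3]: E(K, B9) = 47; 7B ⊕ 47 = 3C.
C[4]: E(K, 3C) = CA; 48 ⊕ CA = 82.

C[1] = EF, C[2] = B9, C[3] = 3C, C[4] = 82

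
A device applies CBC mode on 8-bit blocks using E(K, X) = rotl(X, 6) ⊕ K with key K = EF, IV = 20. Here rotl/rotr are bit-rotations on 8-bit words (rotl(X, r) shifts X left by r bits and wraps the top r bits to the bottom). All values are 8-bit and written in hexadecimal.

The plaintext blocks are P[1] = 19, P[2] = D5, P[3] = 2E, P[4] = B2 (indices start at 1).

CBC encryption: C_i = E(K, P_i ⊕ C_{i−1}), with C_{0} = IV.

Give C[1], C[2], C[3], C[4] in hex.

C[1] = A1, C[2] = F2, C[3] = D8, C[4] = 75

C[1]: P[1] ⊕ 20 = 39; E(K, 39) = A1.
C[2]: P[2] ⊕ A1 = 74; E(K, 74) = F2.
C[3]: P[3] ⊕ F2 = DC; E(K, DC) = D8.
C[4]: P[4] ⊕ D8 = 6A; E(K, 6A) = 75.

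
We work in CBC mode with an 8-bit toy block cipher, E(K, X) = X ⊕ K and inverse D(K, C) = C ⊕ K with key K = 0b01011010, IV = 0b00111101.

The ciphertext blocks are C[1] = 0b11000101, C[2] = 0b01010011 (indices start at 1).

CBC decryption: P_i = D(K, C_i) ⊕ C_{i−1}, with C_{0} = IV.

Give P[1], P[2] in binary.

P[1] = 0b10100010, P[2] = 0b11001100

P[1]: D(K, 0b11000101) = 0b10011111; 0b10011111 ⊕ 0b00111101 = 0b10100010.
P[2]: D(K, 0b01010011) = 0b00001001; 0b00001001 ⊕ 0b11000101 = 0b11001100.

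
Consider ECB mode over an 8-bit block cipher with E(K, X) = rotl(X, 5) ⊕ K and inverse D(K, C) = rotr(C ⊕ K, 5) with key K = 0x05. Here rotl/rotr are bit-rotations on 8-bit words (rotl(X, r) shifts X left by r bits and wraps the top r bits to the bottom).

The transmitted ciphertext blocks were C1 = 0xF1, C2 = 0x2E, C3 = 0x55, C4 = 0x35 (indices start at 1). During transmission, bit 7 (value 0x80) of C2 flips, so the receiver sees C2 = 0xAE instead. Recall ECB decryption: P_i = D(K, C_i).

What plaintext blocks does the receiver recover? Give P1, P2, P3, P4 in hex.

P1 = 0xA7, P2 = 0x5D, P3 = 0x82, P4 = 0x81

Only C2 changed, to 0xAE. In ECB, a change in C_i affects only P_i. Decrypting the received ciphertext:
P1: D(K, 0xF1) = 0xA7.
P2: D(K, 0xAE) = 0x5D.
P3: D(K, 0x55) = 0x82.
P4: D(K, 0x35) = 0x81.
Blocks that differ from the original plaintext: P2.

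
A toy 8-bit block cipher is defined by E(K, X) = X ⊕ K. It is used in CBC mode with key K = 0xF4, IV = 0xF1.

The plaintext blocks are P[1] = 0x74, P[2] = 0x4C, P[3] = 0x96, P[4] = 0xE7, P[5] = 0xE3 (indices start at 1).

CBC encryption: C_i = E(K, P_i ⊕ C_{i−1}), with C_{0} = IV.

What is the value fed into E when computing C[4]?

C[1]: P[1] ⊕ 0xF1 = 0x85; E(K, 0x85) = 0x71.
C[2]: P[2] ⊕ 0x71 = 0x3D; E(K, 0x3D) = 0xC9.
C[3]: P[3] ⊕ 0xC9 = 0x5F; E(K, 0x5F) = 0xAB.
C[4]: P[4] ⊕ 0xAB = 0x4C; E(K, 0x4C) = 0xB8.
So the input to E for block [4] is 0x4C.

0x4C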